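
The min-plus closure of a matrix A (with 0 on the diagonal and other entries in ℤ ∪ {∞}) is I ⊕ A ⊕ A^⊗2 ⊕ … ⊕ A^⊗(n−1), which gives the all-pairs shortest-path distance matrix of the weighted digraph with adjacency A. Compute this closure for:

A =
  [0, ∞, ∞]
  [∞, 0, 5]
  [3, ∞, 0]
Closure =
  [0, ∞, ∞]
  [8, 0, 5]
  [3, ∞, 0]

This is the Floyd-Warshall all-pairs shortest-path computation. For each intermediate vertex k = 0, 1, …, 2, update dist[i][j] ← min(dist[i][j], dist[i][k] + dist[k][j]). The final matrix gives, for each (i, j), the minimum total weight of any directed path from i to j (possibly empty when i = j).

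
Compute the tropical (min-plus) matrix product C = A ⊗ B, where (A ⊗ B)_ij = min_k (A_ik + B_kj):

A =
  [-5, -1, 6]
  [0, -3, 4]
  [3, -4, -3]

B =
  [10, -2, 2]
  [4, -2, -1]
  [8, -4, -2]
A ⊗ B =
  [3, -7, -3]
  [1, -5, -4]
  [0, -7, -5]

Apply the min-plus product entry-by-entry:
  C[0][0] = min over k of (A[0][0] + B[0][0] = -5 + 10 = 5, A[0][1] + B[1][0] = -1 + 4 = 3, A[0][2] + B[2][0] = 6 + 8 = 14) = 3 (attained at k = 1)
  C[0][1] = min over k of (A[0][0] + B[0][1] = -5 + -2 = -7, A[0][1] + B[1][1] = -1 + -2 = -3, A[0][2] + B[2][1] = 6 + -4 = 2) = -7 (attained at k = 0)
  C[0][2] = min over k of (A[0][0] + B[0][2] = -5 + 2 = -3, A[0][1] + B[1][2] = -1 + -1 = -2, A[0][2] + B[2][2] = 6 + -2 = 4) = -3 (attained at k = 0)
  C[1][0] = min over k of (A[1][0] + B[0][0] = 0 + 10 = 10, A[1][1] + B[1][0] = -3 + 4 = 1, A[1][2] + B[2][0] = 4 + 8 = 12) = 1 (attained at k = 1)
  C[1][1] = min over k of (A[1][0] + B[0][1] = 0 + -2 = -2, A[1][1] + B[1][1] = -3 + -2 = -5, A[1][2] + B[2][1] = 4 + -4 = 0) = -5 (attained at k = 1)
  C[1][2] = min over k of (A[1][0] + B[0][2] = 0 + 2 = 2, A[1][1] + B[1][2] = -3 + -1 = -4, A[1][2] + B[2][2] = 4 + -2 = 2) = -4 (attained at k = 1)
  C[2][0] = min over k of (A[2][0] + B[0][0] = 3 + 10 = 13, A[2][1] + B[1][0] = -4 + 4 = 0, A[2][2] + B[2][0] = -3 + 8 = 5) = 0 (attained at k = 1)
  C[2][1] = min over k of (A[2][0] + B[0][1] = 3 + -2 = 1, A[2][1] + B[1][1] = -4 + -2 = -6, A[2][2] + B[2][1] = -3 + -4 = -7) = -7 (attained at k = 2)
  C[2][2] = min over k of (A[2][0] + B[0][2] = 3 + 2 = 5, A[2][1] + B[1][2] = -4 + -1 = -5, A[2][2] + B[2][2] = -3 + -2 = -5) = -5 (attained at k = 1)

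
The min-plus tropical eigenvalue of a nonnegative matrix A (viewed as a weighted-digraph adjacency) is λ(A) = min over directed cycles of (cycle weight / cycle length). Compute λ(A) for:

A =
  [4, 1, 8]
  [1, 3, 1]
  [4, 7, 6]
λ(A) = 1

Enumerate directed cycles and compute their means (weight / length). Sample:
  cycle 0 → 0: weight = 4, length = 1, mean = 4/1 ≈ 4.000
  cycle 1 → 1: weight = 3, length = 1, mean = 3/1 ≈ 3.000
  cycle 2 → 2: weight = 6, length = 1, mean = 6/1 ≈ 6.000
  cycle 0 → 1 → 0: weight = 2, length = 2, mean = 2/2 ≈ 1.000
  cycle 0 → 2 → 0: weight = 12, length = 2, mean = 12/2 ≈ 6.000
  cycle 1 → 0 → 1: weight = 2, length = 2, mean = 2/2 ≈ 1.000
Minimum mean = 1.000, attained e.g. along the cycle 0 → 1 → 0 with weight 2 and length 2. So λ(A) = 2/2 = 1.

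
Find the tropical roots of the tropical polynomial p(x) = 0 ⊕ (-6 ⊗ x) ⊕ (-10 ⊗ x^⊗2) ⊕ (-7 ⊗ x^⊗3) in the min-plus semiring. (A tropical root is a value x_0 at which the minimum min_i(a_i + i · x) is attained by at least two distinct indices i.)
Roots: {-3, 4, 6}

Each tropical root is a break point of the lower envelope of the lines y = a_i + i · x (there are 4 lines, with slopes 0, 1, ..., 3). Only the lines that attain the minimum somewhere contribute to roots; other lines are dominated. Here the surviving (envelope) indices are i = 3, i = 2, i = 1, i = 0.
Intersections between consecutive envelope lines give the roots: for adjacent envelope indices i < j the intersection is x = (a_i − a_j) / (j − i). Reading off the sorted break points: {-3, 4, 6}.
Verification: at each break x_0, at least two indices attain the minimum of min_i(a_i + i · x_0).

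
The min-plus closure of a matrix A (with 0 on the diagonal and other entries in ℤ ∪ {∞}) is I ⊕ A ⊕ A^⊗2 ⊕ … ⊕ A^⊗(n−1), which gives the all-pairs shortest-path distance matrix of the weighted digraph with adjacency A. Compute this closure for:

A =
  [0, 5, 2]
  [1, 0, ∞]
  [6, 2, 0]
Closure =
  [0, 4, 2]
  [1, 0, 3]
  [3, 2, 0]

This is the Floyd-Warshall all-pairs shortest-path computation. For each intermediate vertex k = 0, 1, …, 2, update dist[i][j] ← min(dist[i][j], dist[i][k] + dist[k][j]). The final matrix gives, for each (i, j), the minimum total weight of any directed path from i to j (possibly empty when i = j).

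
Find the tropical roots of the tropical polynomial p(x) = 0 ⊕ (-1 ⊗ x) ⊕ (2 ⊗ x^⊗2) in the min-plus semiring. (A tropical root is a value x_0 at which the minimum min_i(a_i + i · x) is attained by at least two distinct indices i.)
Roots: {-3, 1}

Each tropical root is a break point of the lower envelope of the lines y = a_i + i · x (there are 3 lines, with slopes 0, 1, ..., 2). Only the lines that attain the minimum somewhere contribute to roots; other lines are dominated. Here the surviving (envelope) indices are i = 2, i = 1, i = 0.
Intersections between consecutive envelope lines give the roots: for adjacent envelope indices i < j the intersection is x = (a_i − a_j) / (j − i). Reading off the sorted break points: {-3, 1}.
Verification: at each break x_0, at least two indices attain the minimum of min_i(a_i + i · x_0).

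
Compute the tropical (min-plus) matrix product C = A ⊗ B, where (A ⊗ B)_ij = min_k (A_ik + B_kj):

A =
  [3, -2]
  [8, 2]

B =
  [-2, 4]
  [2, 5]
A ⊗ B =
  [0, 3]
  [4, 7]

Apply the min-plus product entry-by-entry:
  C[0][0] = min over k of (A[0][0] + B[0][0] = 3 + -2 = 1, A[0][1] + B[1][0] = -2 + 2 = 0) = 0 (attained at k = 1)
  C[0][1] = min over k of (A[0][0] + B[0][1] = 3 + 4 = 7, A[0][1] + B[1][1] = -2 + 5 = 3) = 3 (attained at k = 1)
  C[1][0] = min over k of (A[1][0] + B[0][0] = 8 + -2 = 6, A[1][1] + B[1][0] = 2 + 2 = 4) = 4 (attained at k = 1)
  C[1][1] = min over k of (A[1][0] + B[0][1] = 8 + 4 = 12, A[1][1] + B[1][1] = 2 + 5 = 7) = 7 (attained at k = 1)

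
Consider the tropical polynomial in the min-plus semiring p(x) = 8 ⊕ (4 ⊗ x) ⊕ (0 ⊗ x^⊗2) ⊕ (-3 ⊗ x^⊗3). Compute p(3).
p(3) = 6

A tropical monomial a ⊗ x^⊗i evaluates to a + i · x. Evaluating each term at x = 3:
  Term 0 contributes 8 + 0 · 3 = 8
  Term 1 contributes 4 + 1 · 3 = 7
  Term 2 contributes 0 + 2 · 3 = 6
  Term 3 contributes -3 + 3 · 3 = 6
p(3) = ⊕ of these = min[8, 7, 6, 6] = 6.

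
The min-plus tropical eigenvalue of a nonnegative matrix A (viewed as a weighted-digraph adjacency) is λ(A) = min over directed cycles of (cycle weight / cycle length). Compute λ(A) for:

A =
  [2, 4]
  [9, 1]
λ(A) = 1

Enumerate directed cycles and compute their means (weight / length). Sample:
  cycle 0 → 0: weight = 2, length = 1, mean = 2/1 ≈ 2.000
  cycle 1 → 1: weight = 1, length = 1, mean = 1/1 ≈ 1.000
  cycle 0 → 1 → 0: weight = 13, length = 2, mean = 13/2 ≈ 6.500
  cycle 1 → 0 → 1: weight = 13, length = 2, mean = 13/2 ≈ 6.500
Minimum mean = 1.000, attained e.g. along the cycle 1 → 1 with weight 1 and length 1. So λ(A) = 1/1 = 1.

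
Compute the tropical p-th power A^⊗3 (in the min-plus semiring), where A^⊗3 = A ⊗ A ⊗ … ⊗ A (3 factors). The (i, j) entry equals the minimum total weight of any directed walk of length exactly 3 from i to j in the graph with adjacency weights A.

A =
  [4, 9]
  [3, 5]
A^⊗3 =
  [12, 17]
  [11, 15]

Each entry (A^⊗3)_ij equals the minimum over all length-3 walks i = v_0 → v_1 → … → v_3 = j of Σ_t A[v_t][v_{t+1}]. For example, for (i, j) = (0, 1) we minimise over 4 possible intermediate vertex sequences; the minimum is 17, attained along the walk 0 → 0 → 0 → 1.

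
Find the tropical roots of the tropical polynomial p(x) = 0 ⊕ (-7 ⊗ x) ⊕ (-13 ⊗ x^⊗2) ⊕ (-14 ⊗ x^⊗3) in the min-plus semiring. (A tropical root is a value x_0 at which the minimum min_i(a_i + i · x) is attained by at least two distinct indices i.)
Roots: {1, 6, 7}

Each tropical root is a break point of the lower envelope of the lines y = a_i + i · x (there are 4 lines, with slopes 0, 1, ..., 3). Only the lines that attain the minimum somewhere contribute to roots; other lines are dominated. Here the surviving (envelope) indices are i = 3, i = 2, i = 1, i = 0.
Intersections between consecutive envelope lines give the roots: for adjacent envelope indices i < j the intersection is x = (a_i − a_j) / (j − i). Reading off the sorted break points: {1, 6, 7}.
Verification: at each break x_0, at least two indices attain the minimum of min_i(a_i + i · x_0).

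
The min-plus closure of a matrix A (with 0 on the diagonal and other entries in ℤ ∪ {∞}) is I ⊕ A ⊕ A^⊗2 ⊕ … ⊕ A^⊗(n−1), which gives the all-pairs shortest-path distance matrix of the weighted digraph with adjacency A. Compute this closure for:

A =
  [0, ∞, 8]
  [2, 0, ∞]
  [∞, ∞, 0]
Closure =
  [0, ∞, 8]
  [2, 0, 10]
  [∞, ∞, 0]

This is the Floyd-Warshall all-pairs shortest-path computation. For each intermediate vertex k = 0, 1, …, 2, update dist[i][j] ← min(dist[i][j], dist[i][k] + dist[k][j]). The final matrix gives, for each (i, j), the minimum total weight of any directed path from i to j (possibly empty when i = j).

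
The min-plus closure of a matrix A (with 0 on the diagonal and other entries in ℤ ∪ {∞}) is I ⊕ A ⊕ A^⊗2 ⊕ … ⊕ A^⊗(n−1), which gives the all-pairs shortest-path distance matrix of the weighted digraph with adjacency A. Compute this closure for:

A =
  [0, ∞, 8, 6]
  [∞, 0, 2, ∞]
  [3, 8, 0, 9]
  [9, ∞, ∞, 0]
Closure =
  [0, 16, 8, 6]
  [5, 0, 2, 11]
  [3, 8, 0, 9]
  [9, 25, 17, 0]

This is the Floyd-Warshall all-pairs shortest-path computation. For each intermediate vertex k = 0, 1, …, 3, update dist[i][j] ← min(dist[i][j], dist[i][k] + dist[k][j]). The final matrix gives, for each (i, j), the minimum total weight of any directed path from i to j (possibly empty when i = j).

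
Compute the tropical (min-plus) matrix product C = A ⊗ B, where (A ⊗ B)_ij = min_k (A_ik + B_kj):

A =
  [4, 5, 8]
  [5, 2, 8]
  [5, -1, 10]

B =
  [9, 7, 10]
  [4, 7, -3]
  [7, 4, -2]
A ⊗ B =
  [9, 11, 2]
  [6, 9, -1]
  [3, 6, -4]

Apply the min-plus product entry-by-entry:
  C[0][0] = min over k of (A[0][0] + B[0][0] = 4 + 9 = 13, A[0][1] + B[1][0] = 5 + 4 = 9, A[0][2] + B[2][0] = 8 + 7 = 15) = 9 (attained at k = 1)
  C[0][1] = min over k of (A[0][0] + B[0][1] = 4 + 7 = 11, A[0][1] + B[1][1] = 5 + 7 = 12, A[0][2] + B[2][1] = 8 + 4 = 12) = 11 (attained at k = 0)
  C[0][2] = min over k of (A[0][0] + B[0][2] = 4 + 10 = 14, A[0][1] + B[1][2] = 5 + -3 = 2, A[0][2] + B[2][2] = 8 + -2 = 6) = 2 (attained at k = 1)
  C[1][0] = min over k of (A[1][0] + B[0][0] = 5 + 9 = 14, A[1][1] + B[1][0] = 2 + 4 = 6, A[1][2] + B[2][0] = 8 + 7 = 15) = 6 (attained at k = 1)
  C[1][1] = min over k of (A[1][0] + B[0][1] = 5 + 7 = 12, A[1][1] + B[1][1] = 2 + 7 = 9, A[1][2] + B[2][1] = 8 + 4 = 12) = 9 (attained at k = 1)
  C[1][2] = min over k of (A[1][0] + B[0][2] = 5 + 10 = 15, A[1][1] + B[1][2] = 2 + -3 = -1, A[1][2] + B[2][2] = 8 + -2 = 6) = -1 (attained at k = 1)
  C[2][0] = min over k of (A[2][0] + B[0][0] = 5 + 9 = 14, A[2][1] + B[1][0] = -1 + 4 = 3, A[2][2] + B[2][0] = 10 + 7 = 17) = 3 (attained at k = 1)
  C[2][1] = min over k of (A[2][0] + B[0][1] = 5 + 7 = 12, A[2][1] + B[1][1] = -1 + 7 = 6, A[2][2] + B[2][1] = 10 + 4 = 14) = 6 (attained at k = 1)
  C[2][2] = min over k of (A[2][0] + B[0][2] = 5 + 10 = 15, A[2][1] + B[1][2] = -1 + -3 = -4, A[2][2] + B[2][2] = 10 + -2 = 8) = -4 (attained at k = 1)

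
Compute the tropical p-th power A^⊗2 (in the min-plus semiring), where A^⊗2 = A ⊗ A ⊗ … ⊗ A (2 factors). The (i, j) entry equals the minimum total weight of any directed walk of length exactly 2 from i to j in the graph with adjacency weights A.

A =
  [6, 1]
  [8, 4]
A^⊗2 =
  [9, 5]
  [12, 8]

Each entry (A^⊗2)_ij equals the minimum over all length-2 walks i = v_0 → v_1 → … → v_2 = j of Σ_t A[v_t][v_{t+1}]. For example, for (i, j) = (0, 1) we minimise over 2 possible intermediate vertex sequences; the minimum is 5, attained along the walk 0 → 1 → 1.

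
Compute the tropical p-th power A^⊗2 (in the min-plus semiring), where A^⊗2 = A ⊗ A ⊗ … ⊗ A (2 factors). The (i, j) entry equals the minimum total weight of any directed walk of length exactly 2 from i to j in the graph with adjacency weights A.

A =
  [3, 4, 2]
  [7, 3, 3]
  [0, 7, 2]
A^⊗2 =
  [2, 7, 4]
  [3, 6, 5]
  [2, 4, 2]

Each entry (A^⊗2)_ij equals the minimum over all length-2 walks i = v_0 → v_1 → … → v_2 = j of Σ_t A[v_t][v_{t+1}]. For example, for (i, j) = (0, 2) we minimise over 3 possible intermediate vertex sequences; the minimum is 4, attained along the walk 0 → 2 → 2.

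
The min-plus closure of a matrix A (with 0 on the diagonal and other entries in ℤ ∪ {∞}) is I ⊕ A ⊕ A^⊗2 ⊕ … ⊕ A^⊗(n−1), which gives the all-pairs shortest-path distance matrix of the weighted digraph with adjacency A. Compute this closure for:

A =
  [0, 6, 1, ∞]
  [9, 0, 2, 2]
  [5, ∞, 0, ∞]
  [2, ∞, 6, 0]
Closure =
  [0, 6, 1, 8]
  [4, 0, 2, 2]
  [5, 11, 0, 13]
  [2, 8, 3, 0]

This is the Floyd-Warshall all-pairs shortest-path computation. For each intermediate vertex k = 0, 1, …, 3, update dist[i][j] ← min(dist[i][j], dist[i][k] + dist[k][j]). The final matrix gives, for each (i, j), the minimum total weight of any directed path from i to j (possibly empty when i = j).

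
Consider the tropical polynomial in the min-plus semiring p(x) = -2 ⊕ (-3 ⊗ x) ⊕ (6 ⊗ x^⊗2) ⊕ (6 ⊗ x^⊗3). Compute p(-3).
p(-3) = -6

A tropical monomial a ⊗ x^⊗i evaluates to a + i · x. Evaluating each term at x = -3:
  Term 0 contributes -2 + 0 · -3 = -2
  Term 1 contributes -3 + 1 · -3 = -6
  Term 2 contributes 6 + 2 · -3 = 0
  Term 3 contributes 6 + 3 · -3 = -3
p(-3) = ⊕ of these = min[-2, -6, 0, -3] = -6.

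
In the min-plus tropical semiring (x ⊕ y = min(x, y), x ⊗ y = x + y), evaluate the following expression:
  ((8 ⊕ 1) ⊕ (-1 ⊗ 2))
((8 ⊕ 1) ⊕ (-1 ⊗ 2)) = 1

Expand innermost to outermost. Recall ⊕ takes the minimum of its arguments and ⊗ takes their sum. Working out the expression ((8 ⊕ 1) ⊕ (-1 ⊗ 2)) gives 1.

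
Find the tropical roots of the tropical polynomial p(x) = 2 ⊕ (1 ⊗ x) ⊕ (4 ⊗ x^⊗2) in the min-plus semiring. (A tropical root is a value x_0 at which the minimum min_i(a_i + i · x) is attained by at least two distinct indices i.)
Roots: {-3, 1}

Each tropical root is a break point of the lower envelope of the lines y = a_i + i · x (there are 3 lines, with slopes 0, 1, ..., 2). Only the lines that attain the minimum somewhere contribute to roots; other lines are dominated. Here the surviving (envelope) indices are i = 2, i = 1, i = 0.
Intersections between consecutive envelope lines give the roots: for adjacent envelope indices i < j the intersection is x = (a_i − a_j) / (j − i). Reading off the sorted break points: {-3, 1}.
Verification: at each break x_0, at least two indices attain the minimum of min_i(a_i + i · x_0).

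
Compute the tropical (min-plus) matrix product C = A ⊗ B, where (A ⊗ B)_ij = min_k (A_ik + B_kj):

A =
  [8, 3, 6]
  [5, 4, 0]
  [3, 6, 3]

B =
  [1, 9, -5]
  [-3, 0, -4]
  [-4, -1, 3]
A ⊗ B =
  [0, 3, -1]
  [-4, -1, 0]
  [-1, 2, -2]

Apply the min-plus product entry-by-entry:
  C[0][0] = min over k of (A[0][0] + B[0][0] = 8 + 1 = 9, A[0][1] + B[1][0] = 3 + -3 = 0, A[0][2] + B[2][0] = 6 + -4 = 2) = 0 (attained at k = 1)
  C[0][1] = min over k of (A[0][0] + B[0][1] = 8 + 9 = 17, A[0][1] + B[1][1] = 3 + 0 = 3, A[0][2] + B[2][1] = 6 + -1 = 5) = 3 (attained at k = 1)
  C[0][2] = min over k of (A[0][0] + B[0][2] = 8 + -5 = 3, A[0][1] + B[1][2] = 3 + -4 = -1, A[0][2] + B[2][2] = 6 + 3 = 9) = -1 (attained at k = 1)
  C[1][0] = min over k of (A[1][0] + B[0][0] = 5 + 1 = 6, A[1][1] + B[1][0] = 4 + -3 = 1, A[1][2] + B[2][0] = 0 + -4 = -4) = -4 (attained at k = 2)
  C[1][1] = min over k of (A[1][0] + B[0][1] = 5 + 9 = 14, A[1][1] + B[1][1] = 4 + 0 = 4, A[1][2] + B[2][1] = 0 + -1 = -1) = -1 (attained at k = 2)
  C[1][2] = min over k of (A[1][0] + B[0][2] = 5 + -5 = 0, A[1][1] + B[1][2] = 4 + -4 = 0, A[1][2] + B[2][2] = 0 + 3 = 3) = 0 (attained at k = 0)
  C[2][0] = min over k of (A[2][0] + B[0][0] = 3 + 1 = 4, A[2][1] + B[1][0] = 6 + -3 = 3, A[2][2] + B[2][0] = 3 + -4 = -1) = -1 (attained at k = 2)
  C[2][1] = min over k of (A[2][0] + B[0][1] = 3 + 9 = 12, A[2][1] + B[1][1] = 6 + 0 = 6, A[2][2] + B[2][1] = 3 + -1 = 2) = 2 (attained at k = 2)
  C[2][2] = min over k of (A[2][0] + B[0][2] = 3 + -5 = -2, A[2][1] + B[1][2] = 6 + -4 = 2, A[2][2] + B[2][2] = 3 + 3 = 6) = -2 (attained at k = 0)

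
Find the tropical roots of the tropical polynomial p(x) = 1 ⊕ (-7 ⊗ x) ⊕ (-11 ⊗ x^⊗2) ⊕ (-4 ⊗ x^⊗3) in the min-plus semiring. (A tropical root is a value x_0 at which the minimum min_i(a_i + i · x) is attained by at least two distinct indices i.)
Roots: {-7, 4, 8}

Each tropical root is a break point of the lower envelope of the lines y = a_i + i · x (there are 4 lines, with slopes 0, 1, ..., 3). Only the lines that attain the minimum somewhere contribute to roots; other lines are dominated. Here the surviving (envelope) indices are i = 3, i = 2, i = 1, i = 0.
Intersections between consecutive envelope lines give the roots: for adjacent envelope indices i < j the intersection is x = (a_i − a_j) / (j − i). Reading off the sorted break points: {-7, 4, 8}.
Verification: at each break x_0, at least two indices attain the minimum of min_i(a_i + i · x_0).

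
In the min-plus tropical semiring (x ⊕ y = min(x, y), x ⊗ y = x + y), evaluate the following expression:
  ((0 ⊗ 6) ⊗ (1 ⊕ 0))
((0 ⊗ 6) ⊗ (1 ⊕ 0)) = 6

Expand innermost to outermost. Recall ⊕ takes the minimum of its arguments and ⊗ takes their sum. Working out the expression ((0 ⊗ 6) ⊗ (1 ⊕ 0)) gives 6.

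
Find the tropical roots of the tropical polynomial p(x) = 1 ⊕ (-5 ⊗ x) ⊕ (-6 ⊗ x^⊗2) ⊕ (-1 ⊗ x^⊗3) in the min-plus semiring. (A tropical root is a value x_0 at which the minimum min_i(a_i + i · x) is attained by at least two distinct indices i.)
Roots: {-5, 1, 6}

Each tropical root is a break point of the lower envelope of the lines y = a_i + i · x (there are 4 lines, with slopes 0, 1, ..., 3). Only the lines that attain the minimum somewhere contribute to roots; other lines are dominated. Here the surviving (envelope) indices are i = 3, i = 2, i = 1, i = 0.
Intersections between consecutive envelope lines give the roots: for adjacent envelope indices i < j the intersection is x = (a_i − a_j) / (j − i). Reading off the sorted break points: {-5, 1, 6}.
Verification: at each break x_0, at least two indices attain the minimum of min_i(a_i + i · x_0).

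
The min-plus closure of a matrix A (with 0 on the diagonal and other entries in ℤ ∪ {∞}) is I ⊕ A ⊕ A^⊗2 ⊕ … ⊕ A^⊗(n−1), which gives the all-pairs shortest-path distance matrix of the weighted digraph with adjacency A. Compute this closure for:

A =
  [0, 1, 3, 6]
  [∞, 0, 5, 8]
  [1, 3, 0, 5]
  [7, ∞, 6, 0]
Closure =
  [0, 1, 3, 6]
  [6, 0, 5, 8]
  [1, 2, 0, 5]
  [7, 8, 6, 0]

This is the Floyd-Warshall all-pairs shortest-path computation. For each intermediate vertex k = 0, 1, …, 3, update dist[i][j] ← min(dist[i][j], dist[i][k] + dist[k][j]). The final matrix gives, for each (i, j), the minimum total weight of any directed path from i to j (possibly empty when i = j).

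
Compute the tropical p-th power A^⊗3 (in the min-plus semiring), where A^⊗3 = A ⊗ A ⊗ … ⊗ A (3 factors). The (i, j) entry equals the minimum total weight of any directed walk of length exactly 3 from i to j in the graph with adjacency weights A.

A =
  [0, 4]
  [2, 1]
A^⊗3 =
  [0, 4]
  [2, 3]

Each entry (A^⊗3)_ij equals the minimum over all length-3 walks i = v_0 → v_1 → … → v_3 = j of Σ_t A[v_t][v_{t+1}]. For example, for (i, j) = (0, 1) we minimise over 4 possible intermediate vertex sequences; the minimum is 4, attained along the walk 0 → 0 → 0 → 1.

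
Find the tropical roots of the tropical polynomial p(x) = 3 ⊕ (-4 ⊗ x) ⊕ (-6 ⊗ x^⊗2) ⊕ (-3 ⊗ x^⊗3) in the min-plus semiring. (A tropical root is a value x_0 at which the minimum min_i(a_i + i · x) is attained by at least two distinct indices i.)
Roots: {-3, 2, 7}

Each tropical root is a break point of the lower envelope of the lines y = a_i + i · x (there are 4 lines, with slopes 0, 1, ..., 3). Only the lines that attain the minimum somewhere contribute to roots; other lines are dominated. Here the surviving (envelope) indices are i = 3, i = 2, i = 1, i = 0.
Intersections between consecutive envelope lines give the roots: for adjacent envelope indices i < j the intersection is x = (a_i − a_j) / (j − i). Reading off the sorted break points: {-3, 2, 7}.
Verification: at each break x_0, at least two indices attain the minimum of min_i(a_i + i · x_0).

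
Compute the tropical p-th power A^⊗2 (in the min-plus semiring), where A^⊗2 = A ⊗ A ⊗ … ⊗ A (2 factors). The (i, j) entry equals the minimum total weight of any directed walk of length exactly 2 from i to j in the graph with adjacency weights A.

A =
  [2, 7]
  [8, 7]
A^⊗2 =
  [4, 9]
  [10, 14]

Each entry (A^⊗2)_ij equals the minimum over all length-2 walks i = v_0 → v_1 → … → v_2 = j of Σ_t A[v_t][v_{t+1}]. For example, for (i, j) = (0, 1) we minimise over 2 possible intermediate vertex sequences; the minimum is 9, attained along the walk 0 → 0 → 1.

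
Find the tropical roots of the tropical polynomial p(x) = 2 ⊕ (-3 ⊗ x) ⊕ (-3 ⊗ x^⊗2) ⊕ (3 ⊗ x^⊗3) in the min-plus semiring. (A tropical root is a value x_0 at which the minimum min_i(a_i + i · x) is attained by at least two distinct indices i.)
Roots: {-6, 0, 5}

Each tropical root is a break point of the lower envelope of the lines y = a_i + i · x (there are 4 lines, with slopes 0, 1, ..., 3). Only the lines that attain the minimum somewhere contribute to roots; other lines are dominated. Here the surviving (envelope) indices are i = 3, i = 2, i = 1, i = 0.
Intersections between consecutive envelope lines give the roots: for adjacent envelope indices i < j the intersection is x = (a_i − a_j) / (j − i). Reading off the sorted break points: {-6, 0, 5}.
Verification: at each break x_0, at least two indices attain the minimum of min_i(a_i + i · x_0).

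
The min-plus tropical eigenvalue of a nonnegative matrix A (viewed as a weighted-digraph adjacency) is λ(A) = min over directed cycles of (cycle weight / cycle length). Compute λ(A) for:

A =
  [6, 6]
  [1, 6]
λ(A) = 7/2

Enumerate directed cycles and compute their means (weight / length). Sample:
  cycle 0 → 0: weight = 6, length = 1, mean = 6/1 ≈ 6.000
  cycle 1 → 1: weight = 6, length = 1, mean = 6/1 ≈ 6.000
  cycle 0 → 1 → 0: weight = 7, length = 2, mean = 7/2 ≈ 3.500
  cycle 1 → 0 → 1: weight = 7, length = 2, mean = 7/2 ≈ 3.500
Minimum mean = 3.500, attained e.g. along the cycle 0 → 1 → 0 with weight 7 and length 2. So λ(A) = 7/2 = 7/2.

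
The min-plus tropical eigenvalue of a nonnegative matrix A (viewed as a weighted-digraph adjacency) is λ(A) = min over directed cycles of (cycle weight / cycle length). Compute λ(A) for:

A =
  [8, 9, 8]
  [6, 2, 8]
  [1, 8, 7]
λ(A) = 2

Enumerate directed cycles and compute their means (weight / length). Sample:
  cycle 0 → 0: weight = 8, length = 1, mean = 8/1 ≈ 8.000
  cycle 1 → 1: weight = 2, length = 1, mean = 2/1 ≈ 2.000
  cycle 2 → 2: weight = 7, length = 1, mean = 7/1 ≈ 7.000
  cycle 0 → 1 → 0: weight = 15, length = 2, mean = 15/2 ≈ 7.500
  cycle 0 → 2 → 0: weight = 9, length = 2, mean = 9/2 ≈ 4.500
  cycle 1 → 0 → 1: weight = 15, length = 2, mean = 15/2 ≈ 7.500
Minimum mean = 2.000, attained e.g. along the cycle 1 → 1 with weight 2 and length 1. So λ(A) = 2/1 = 2.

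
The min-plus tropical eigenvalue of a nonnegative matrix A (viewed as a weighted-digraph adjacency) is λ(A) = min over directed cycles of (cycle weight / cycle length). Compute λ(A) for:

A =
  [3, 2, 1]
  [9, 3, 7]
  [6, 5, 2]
λ(A) = 2

Enumerate directed cycles and compute their means (weight / length). Sample:
  cycle 0 → 0: weight = 3, length = 1, mean = 3/1 ≈ 3.000
  cycle 1 → 1: weight = 3, length = 1, mean = 3/1 ≈ 3.000
  cycle 2 → 2: weight = 2, length = 1, mean = 2/1 ≈ 2.000
  cycle 0 → 1 → 0: weight = 11, length = 2, mean = 11/2 ≈ 5.500
  cycle 0 → 2 → 0: weight = 7, length = 2, mean = 7/2 ≈ 3.500
  cycle 1 → 0 → 1: weight = 11, length = 2, mean = 11/2 ≈ 5.500
Minimum mean = 2.000, attained e.g. along the cycle 2 → 2 with weight 2 and length 1. So λ(A) = 2/1 = 2.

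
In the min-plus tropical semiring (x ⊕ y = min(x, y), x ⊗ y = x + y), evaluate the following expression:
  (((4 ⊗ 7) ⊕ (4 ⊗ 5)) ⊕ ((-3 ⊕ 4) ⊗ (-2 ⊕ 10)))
(((4 ⊗ 7) ⊕ (4 ⊗ 5)) ⊕ ((-3 ⊕ 4) ⊗ (-2 ⊕ 10))) = -5

Expand innermost to outermost. Recall ⊕ takes the minimum of its arguments and ⊗ takes their sum. Working out the expression (((4 ⊗ 7) ⊕ (4 ⊗ 5)) ⊕ ((-3 ⊕ 4) ⊗ (-2 ⊕ 10))) gives -5.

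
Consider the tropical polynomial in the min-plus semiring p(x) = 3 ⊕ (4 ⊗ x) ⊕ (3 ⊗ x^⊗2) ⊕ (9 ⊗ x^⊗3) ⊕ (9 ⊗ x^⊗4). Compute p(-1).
p(-1) = 1

A tropical monomial a ⊗ x^⊗i evaluates to a + i · x. Evaluating each term at x = -1:
  Term 0 contributes 3 + 0 · -1 = 3
  Term 1 contributes 4 + 1 · -1 = 3
  Term 2 contributes 3 + 2 · -1 = 1
  Term 3 contributes 9 + 3 · -1 = 6
  Term 4 contributes 9 + 4 · -1 = 5
p(-1) = ⊕ of these = min[3, 3, 1, 6, 5] = 1.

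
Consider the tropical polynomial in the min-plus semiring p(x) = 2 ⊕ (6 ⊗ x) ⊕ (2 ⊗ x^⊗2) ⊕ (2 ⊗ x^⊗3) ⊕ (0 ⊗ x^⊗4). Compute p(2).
p(2) = 2

A tropical monomial a ⊗ x^⊗i evaluates to a + i · x. Evaluating each term at x = 2:
  Term 0 contributes 2 + 0 · 2 = 2
  Term 1 contributes 6 + 1 · 2 = 8
  Term 2 contributes 2 + 2 · 2 = 6
  Term 3 contributes 2 + 3 · 2 = 8
  Term 4 contributes 0 + 4 · 2 = 8
p(2) = ⊕ of these = min[2, 8, 6, 8, 8] = 2.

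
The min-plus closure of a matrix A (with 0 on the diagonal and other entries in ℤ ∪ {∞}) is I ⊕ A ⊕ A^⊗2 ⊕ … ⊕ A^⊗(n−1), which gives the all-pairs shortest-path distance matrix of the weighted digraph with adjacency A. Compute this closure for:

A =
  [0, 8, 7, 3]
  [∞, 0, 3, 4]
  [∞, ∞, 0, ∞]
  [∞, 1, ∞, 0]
Closure =
  [0, 4, 7, 3]
  [∞, 0, 3, 4]
  [∞, ∞, 0, ∞]
  [∞, 1, 4, 0]

This is the Floyd-Warshall all-pairs shortest-path computation. For each intermediate vertex k = 0, 1, …, 3, update dist[i][j] ← min(dist[i][j], dist[i][k] + dist[k][j]). The final matrix gives, for each (i, j), the minimum total weight of any directed path from i to j (possibly empty when i = j).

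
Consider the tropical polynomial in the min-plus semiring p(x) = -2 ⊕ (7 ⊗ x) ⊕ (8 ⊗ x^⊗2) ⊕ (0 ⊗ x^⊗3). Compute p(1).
p(1) = -2

A tropical monomial a ⊗ x^⊗i evaluates to a + i · x. Evaluating each term at x = 1:
  Term 0 contributes -2 + 0 · 1 = -2
  Term 1 contributes 7 + 1 · 1 = 8
  Term 2 contributes 8 + 2 · 1 = 10
  Term 3 contributes 0 + 3 · 1 = 3
p(1) = ⊕ of these = min[-2, 8, 10, 3] = -2.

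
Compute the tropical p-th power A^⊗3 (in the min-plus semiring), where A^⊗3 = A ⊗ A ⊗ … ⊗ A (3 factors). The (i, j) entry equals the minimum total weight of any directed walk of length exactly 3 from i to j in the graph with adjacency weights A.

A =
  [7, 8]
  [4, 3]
A^⊗3 =
  [15, 14]
  [10, 9]

Each entry (A^⊗3)_ij equals the minimum over all length-3 walks i = v_0 → v_1 → … → v_3 = j of Σ_t A[v_t][v_{t+1}]. For example, for (i, j) = (0, 1) we minimise over 4 possible intermediate vertex sequences; the minimum is 14, attained along the walk 0 → 1 → 1 → 1.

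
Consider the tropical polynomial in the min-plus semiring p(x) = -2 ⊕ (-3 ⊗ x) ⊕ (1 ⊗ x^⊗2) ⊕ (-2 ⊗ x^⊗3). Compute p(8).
p(8) = -2

A tropical monomial a ⊗ x^⊗i evaluates to a + i · x. Evaluating each term at x = 8:
  Term 0 contributes -2 + 0 · 8 = -2
  Term 1 contributes -3 + 1 · 8 = 5
  Term 2 contributes 1 + 2 · 8 = 17
  Term 3 contributes -2 + 3 · 8 = 22
p(8) = ⊕ of these = min[-2, 5, 17, 22] = -2.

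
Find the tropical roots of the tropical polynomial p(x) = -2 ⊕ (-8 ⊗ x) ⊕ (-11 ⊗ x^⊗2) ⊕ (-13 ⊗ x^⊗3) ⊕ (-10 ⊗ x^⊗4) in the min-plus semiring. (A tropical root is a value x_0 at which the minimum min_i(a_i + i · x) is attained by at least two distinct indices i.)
Roots: {-3, 2, 3, 6}

Each tropical root is a break point of the lower envelope of the lines y = a_i + i · x (there are 5 lines, with slopes 0, 1, ..., 4). Only the lines that attain the minimum somewhere contribute to roots; other lines are dominated. Here the surviving (envelope) indices are i = 4, i = 3, i = 2, i = 1, i = 0.
Intersections between consecutive envelope lines give the roots: for adjacent envelope indices i < j the intersection is x = (a_i − a_j) / (j − i). Reading off the sorted break points: {-3, 2, 3, 6}.
Verification: at each break x_0, at least two indices attain the minimum of min_i(a_i + i · x_0).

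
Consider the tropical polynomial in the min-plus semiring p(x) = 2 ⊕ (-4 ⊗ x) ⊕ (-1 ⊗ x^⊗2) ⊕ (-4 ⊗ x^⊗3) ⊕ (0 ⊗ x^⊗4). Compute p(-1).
p(-1) = -7

A tropical monomial a ⊗ x^⊗i evaluates to a + i · x. Evaluating each term at x = -1:
  Term 0 contributes 2 + 0 · -1 = 2
  Term 1 contributes -4 + 1 · -1 = -5
  Term 2 contributes -1 + 2 · -1 = -3
  Term 3 contributes -4 + 3 · -1 = -7
  Term 4 contributes 0 + 4 · -1 = -4
p(-1) = ⊕ of these = min[2, -5, -3, -7, -4] = -7.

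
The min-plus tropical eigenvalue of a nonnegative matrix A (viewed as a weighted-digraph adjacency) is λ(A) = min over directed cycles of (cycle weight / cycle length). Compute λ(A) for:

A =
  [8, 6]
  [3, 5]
λ(A) = 9/2

Enumerate directed cycles and compute their means (weight / length). Sample:
  cycle 0 → 0: weight = 8, length = 1, mean = 8/1 ≈ 8.000
  cycle 1 → 1: weight = 5, length = 1, mean = 5/1 ≈ 5.000
  cycle 0 → 1 → 0: weight = 9, length = 2, mean = 9/2 ≈ 4.500
  cycle 1 → 0 → 1: weight = 9, length = 2, mean = 9/2 ≈ 4.500
Minimum mean = 4.500, attained e.g. along the cycle 0 → 1 → 0 with weight 9 and length 2. So λ(A) = 9/2 = 9/2.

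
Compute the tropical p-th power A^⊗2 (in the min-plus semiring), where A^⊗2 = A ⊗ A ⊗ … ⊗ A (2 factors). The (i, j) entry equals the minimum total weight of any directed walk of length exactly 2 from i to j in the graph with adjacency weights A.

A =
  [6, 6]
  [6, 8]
A^⊗2 =
  [12, 12]
  [12, 12]

Each entry (A^⊗2)_ij equals the minimum over all length-2 walks i = v_0 → v_1 → … → v_2 = j of Σ_t A[v_t][v_{t+1}]. For example, for (i, j) = (0, 1) we minimise over 2 possible intermediate vertex sequences; the minimum is 12, attained along the walk 0 → 0 → 1.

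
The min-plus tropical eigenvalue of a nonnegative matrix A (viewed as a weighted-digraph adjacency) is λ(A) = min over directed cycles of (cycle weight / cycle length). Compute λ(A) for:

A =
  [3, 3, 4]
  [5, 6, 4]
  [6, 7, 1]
λ(A) = 1

Enumerate directed cycles and compute their means (weight / length). Sample:
  cycle 0 → 0: weight = 3, length = 1, mean = 3/1 ≈ 3.000
  cycle 1 → 1: weight = 6, length = 1, mean = 6/1 ≈ 6.000
  cycle 2 → 2: weight = 1, length = 1, mean = 1/1 ≈ 1.000
  cycle 0 → 1 → 0: weight = 8, length = 2, mean = 8/2 ≈ 4.000
  cycle 0 → 2 → 0: weight = 10, length = 2, mean = 10/2 ≈ 5.000
  cycle 1 → 0 → 1: weight = 8, length = 2, mean = 8/2 ≈ 4.000
Minimum mean = 1.000, attained e.g. along the cycle 2 → 2 with weight 1 and length 1. So λ(A) = 1/1 = 1.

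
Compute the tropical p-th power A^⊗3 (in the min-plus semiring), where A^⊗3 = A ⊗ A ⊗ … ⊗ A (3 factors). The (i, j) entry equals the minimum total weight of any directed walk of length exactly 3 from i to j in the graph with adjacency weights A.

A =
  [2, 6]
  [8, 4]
A^⊗3 =
  [6, 10]
  [12, 12]

Each entry (A^⊗3)_ij equals the minimum over all length-3 walks i = v_0 → v_1 → … → v_3 = j of Σ_t A[v_t][v_{t+1}]. For example, for (i, j) = (0, 1) we minimise over 4 possible intermediate vertex sequences; the minimum is 10, attained along the walk 0 → 0 → 0 → 1.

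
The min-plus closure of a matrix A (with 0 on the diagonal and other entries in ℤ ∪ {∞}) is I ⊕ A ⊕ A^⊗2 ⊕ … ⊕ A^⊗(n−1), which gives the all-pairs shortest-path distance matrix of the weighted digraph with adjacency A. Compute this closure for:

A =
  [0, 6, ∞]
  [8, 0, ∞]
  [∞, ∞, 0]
Closure =
  [0, 6, ∞]
  [8, 0, ∞]
  [∞, ∞, 0]

This is the Floyd-Warshall all-pairs shortest-path computation. For each intermediate vertex k = 0, 1, …, 2, update dist[i][j] ← min(dist[i][j], dist[i][k] + dist[k][j]). The final matrix gives, for each (i, j), the minimum total weight of any directed path from i to j (possibly empty when i = j).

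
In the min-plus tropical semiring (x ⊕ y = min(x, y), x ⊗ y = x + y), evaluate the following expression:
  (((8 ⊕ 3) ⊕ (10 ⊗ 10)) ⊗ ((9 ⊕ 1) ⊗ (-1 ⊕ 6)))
(((8 ⊕ 3) ⊕ (10 ⊗ 10)) ⊗ ((9 ⊕ 1) ⊗ (-1 ⊕ 6))) = 3

Expand innermost to outermost. Recall ⊕ takes the minimum of its arguments and ⊗ takes their sum. Working out the expression (((8 ⊕ 3) ⊕ (10 ⊗ 10)) ⊗ ((9 ⊕ 1) ⊗ (-1 ⊕ 6))) gives 3.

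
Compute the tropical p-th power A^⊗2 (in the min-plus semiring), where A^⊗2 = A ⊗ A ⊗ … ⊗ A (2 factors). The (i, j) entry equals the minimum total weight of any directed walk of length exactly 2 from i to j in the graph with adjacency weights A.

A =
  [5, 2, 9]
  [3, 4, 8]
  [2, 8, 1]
A^⊗2 =
  [5, 6, 10]
  [7, 5, 9]
  [3, 4, 2]

Each entry (A^⊗2)_ij equals the minimum over all length-2 walks i = v_0 → v_1 → … → v_2 = j of Σ_t A[v_t][v_{t+1}]. For example, for (i, j) = (0, 2) we minimise over 3 possible intermediate vertex sequences; the minimum is 10, attained along the walk 0 → 1 → 2.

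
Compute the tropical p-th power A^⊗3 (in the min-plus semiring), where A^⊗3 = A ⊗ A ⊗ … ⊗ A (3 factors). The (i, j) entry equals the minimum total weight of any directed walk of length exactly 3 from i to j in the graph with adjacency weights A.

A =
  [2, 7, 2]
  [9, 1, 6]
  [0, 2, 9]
A^⊗3 =
  [4, 5, 4]
  [7, 3, 8]
  [2, 4, 4]

Each entry (A^⊗3)_ij equals the minimum over all length-3 walks i = v_0 → v_1 → … → v_3 = j of Σ_t A[v_t][v_{t+1}]. For example, for (i, j) = (0, 2) we minimise over 9 possible intermediate vertex sequences; the minimum is 4, attained along the walk 0 → 2 → 0 → 2.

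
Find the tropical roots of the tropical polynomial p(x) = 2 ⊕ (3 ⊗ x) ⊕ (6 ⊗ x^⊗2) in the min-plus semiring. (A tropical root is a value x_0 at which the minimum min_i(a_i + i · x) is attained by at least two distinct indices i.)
Roots: {-3, -1}

Each tropical root is a break point of the lower envelope of the lines y = a_i + i · x (there are 3 lines, with slopes 0, 1, ..., 2). Only the lines that attain the minimum somewhere contribute to roots; other lines are dominated. Here the surviving (envelope) indices are i = 2, i = 1, i = 0.
Intersections between consecutive envelope lines give the roots: for adjacent envelope indices i < j the intersection is x = (a_i − a_j) / (j − i). Reading off the sorted break points: {-3, -1}.
Verification: at each break x_0, at least two indices attain the minimum of min_i(a_i + i · x_0).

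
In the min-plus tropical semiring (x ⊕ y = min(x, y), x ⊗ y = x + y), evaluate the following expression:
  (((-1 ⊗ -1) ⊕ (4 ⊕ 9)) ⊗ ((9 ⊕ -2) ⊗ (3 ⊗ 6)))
(((-1 ⊗ -1) ⊕ (4 ⊕ 9)) ⊗ ((9 ⊕ -2) ⊗ (3 ⊗ 6))) = 5

Expand innermost to outermost. Recall ⊕ takes the minimum of its arguments and ⊗ takes their sum. Working out the expression (((-1 ⊗ -1) ⊕ (4 ⊕ 9)) ⊗ ((9 ⊕ -2) ⊗ (3 ⊗ 6))) gives 5.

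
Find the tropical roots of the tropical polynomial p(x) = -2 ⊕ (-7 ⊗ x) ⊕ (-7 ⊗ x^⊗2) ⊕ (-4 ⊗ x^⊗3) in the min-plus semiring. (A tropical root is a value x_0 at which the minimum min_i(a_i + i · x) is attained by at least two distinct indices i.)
Roots: {-3, 0, 5}

Each tropical root is a break point of the lower envelope of the lines y = a_i + i · x (there are 4 lines, with slopes 0, 1, ..., 3). Only the lines that attain the minimum somewhere contribute to roots; other lines are dominated. Here the surviving (envelope) indices are i = 3, i = 2, i = 1, i = 0.
Intersections between consecutive envelope lines give the roots: for adjacent envelope indices i < j the intersection is x = (a_i − a_j) / (j − i). Reading off the sorted break points: {-3, 0, 5}.
Verification: at each break x_0, at least two indices attain the minimum of min_i(a_i + i · x_0).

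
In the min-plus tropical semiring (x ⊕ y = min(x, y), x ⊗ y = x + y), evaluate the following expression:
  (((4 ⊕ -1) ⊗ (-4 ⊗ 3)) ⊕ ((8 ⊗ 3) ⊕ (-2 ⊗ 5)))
(((4 ⊕ -1) ⊗ (-4 ⊗ 3)) ⊕ ((8 ⊗ 3) ⊕ (-2 ⊗ 5))) = -2

Expand innermost to outermost. Recall ⊕ takes the minimum of its arguments and ⊗ takes their sum. Working out the expression (((4 ⊕ -1) ⊗ (-4 ⊗ 3)) ⊕ ((8 ⊗ 3) ⊕ (-2 ⊗ 5))) gives -2.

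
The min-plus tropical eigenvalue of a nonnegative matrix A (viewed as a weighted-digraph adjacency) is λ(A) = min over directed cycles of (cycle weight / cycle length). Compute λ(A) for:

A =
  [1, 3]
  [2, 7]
λ(A) = 1

Enumerate directed cycles and compute their means (weight / length). Sample:
  cycle 0 → 0: weight = 1, length = 1, mean = 1/1 ≈ 1.000
  cycle 1 → 1: weight = 7, length = 1, mean = 7/1 ≈ 7.000
  cycle 0 → 1 → 0: weight = 5, length = 2, mean = 5/2 ≈ 2.500
  cycle 1 → 0 → 1: weight = 5, length = 2, mean = 5/2 ≈ 2.500
Minimum mean = 1.000, attained e.g. along the cycle 0 → 0 with weight 1 and length 1. So λ(A) = 1/1 = 1.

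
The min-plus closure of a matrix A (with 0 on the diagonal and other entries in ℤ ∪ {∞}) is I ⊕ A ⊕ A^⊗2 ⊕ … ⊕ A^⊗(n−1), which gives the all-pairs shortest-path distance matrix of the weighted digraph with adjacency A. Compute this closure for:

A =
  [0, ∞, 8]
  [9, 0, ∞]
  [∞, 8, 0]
Closure =
  [0, 16, 8]
  [9, 0, 17]
  [17, 8, 0]

This is the Floyd-Warshall all-pairs shortest-path computation. For each intermediate vertex k = 0, 1, …, 2, update dist[i][j] ← min(dist[i][j], dist[i][k] + dist[k][j]). The final matrix gives, for each (i, j), the minimum total weight of any directed path from i to j (possibly empty when i = j).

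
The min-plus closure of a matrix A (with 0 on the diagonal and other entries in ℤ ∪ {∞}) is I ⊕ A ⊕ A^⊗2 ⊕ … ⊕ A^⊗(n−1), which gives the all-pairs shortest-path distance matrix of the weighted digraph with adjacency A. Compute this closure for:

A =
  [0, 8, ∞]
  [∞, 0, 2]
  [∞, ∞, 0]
Closure =
  [0, 8, 10]
  [∞, 0, 2]
  [∞, ∞, 0]

This is the Floyd-Warshall all-pairs shortest-path computation. For each intermediate vertex k = 0, 1, …, 2, update dist[i][j] ← min(dist[i][j], dist[i][k] + dist[k][j]). The final matrix gives, for each (i, j), the minimum total weight of any directed path from i to j (possibly empty when i = j).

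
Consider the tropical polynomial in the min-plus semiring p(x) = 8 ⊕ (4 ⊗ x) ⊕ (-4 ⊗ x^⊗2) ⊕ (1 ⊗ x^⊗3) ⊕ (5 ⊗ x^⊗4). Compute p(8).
p(8) = 8

A tropical monomial a ⊗ x^⊗i evaluates to a + i · x. Evaluating each term at x = 8:
  Term 0 contributes 8 + 0 · 8 = 8
  Term 1 contributes 4 + 1 · 8 = 12
  Term 2 contributes -4 + 2 · 8 = 12
  Term 3 contributes 1 + 3 · 8 = 25
  Term 4 contributes 5 + 4 · 8 = 37
p(8) = ⊕ of these = min[8, 12, 12, 25, 37] = 8.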